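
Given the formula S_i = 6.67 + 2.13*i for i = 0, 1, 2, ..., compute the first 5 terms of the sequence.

This is an arithmetic sequence.
i=0: S_0 = 6.67 + 2.13*0 = 6.67
i=1: S_1 = 6.67 + 2.13*1 = 8.8
i=2: S_2 = 6.67 + 2.13*2 = 10.93
i=3: S_3 = 6.67 + 2.13*3 = 13.06
i=4: S_4 = 6.67 + 2.13*4 = 15.19
The first 5 terms are: [6.67, 8.8, 10.93, 13.06, 15.19]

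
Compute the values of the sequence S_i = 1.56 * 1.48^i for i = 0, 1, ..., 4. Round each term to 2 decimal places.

This is a geometric sequence.
i=0: S_0 = 1.56 * 1.48^0 = 1.56
i=1: S_1 = 1.56 * 1.48^1 ≈ 2.31
i=2: S_2 = 1.56 * 1.48^2 ≈ 3.42
i=3: S_3 = 1.56 * 1.48^3 ≈ 5.06
i=4: S_4 = 1.56 * 1.48^4 ≈ 7.48
The first 5 terms are: [1.56, 2.31, 3.42, 5.06, 7.48]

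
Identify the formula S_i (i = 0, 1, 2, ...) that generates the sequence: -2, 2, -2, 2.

Check ratios: 2 / -2 = -1.0
Common ratio r = -1.
First term a = -2.
Formula: S_i = -2 * (-1)^i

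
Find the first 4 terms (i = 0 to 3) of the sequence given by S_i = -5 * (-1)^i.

This is a geometric sequence.
i=0: S_0 = -5 * (-1)^0 = -5
i=1: S_1 = -5 * (-1)^1 = 5
i=2: S_2 = -5 * (-1)^2 = -5
i=3: S_3 = -5 * (-1)^3 = 5
The first 4 terms are: [-5, 5, -5, 5]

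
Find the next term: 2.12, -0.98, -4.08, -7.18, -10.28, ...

Differences: -0.98 - 2.12 = -3.1
This is an arithmetic sequence with common difference d = -3.1.
Next term = -10.28 + -3.1 = -13.38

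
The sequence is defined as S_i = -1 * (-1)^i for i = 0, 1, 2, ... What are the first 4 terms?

This is a geometric sequence.
i=0: S_0 = -1 * (-1)^0 = -1
i=1: S_1 = -1 * (-1)^1 = 1
i=2: S_2 = -1 * (-1)^2 = -1
i=3: S_3 = -1 * (-1)^3 = 1
The first 4 terms are: [-1, 1, -1, 1]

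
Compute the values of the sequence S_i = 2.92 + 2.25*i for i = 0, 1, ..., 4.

This is an arithmetic sequence.
i=0: S_0 = 2.92 + 2.25*0 = 2.92
i=1: S_1 = 2.92 + 2.25*1 = 5.17
i=2: S_2 = 2.92 + 2.25*2 = 7.42
i=3: S_3 = 2.92 + 2.25*3 = 9.67
i=4: S_4 = 2.92 + 2.25*4 = 11.92
The first 5 terms are: [2.92, 5.17, 7.42, 9.67, 11.92]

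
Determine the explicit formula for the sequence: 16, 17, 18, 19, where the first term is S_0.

Check differences: 17 - 16 = 1
18 - 17 = 1
Common difference d = 1.
First term a = 16.
Formula: S_i = 16 + 1*i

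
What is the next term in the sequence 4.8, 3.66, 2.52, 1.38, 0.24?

Differences: 3.66 - 4.8 = -1.14
This is an arithmetic sequence with common difference d = -1.14.
Next term = 0.24 + -1.14 = -0.9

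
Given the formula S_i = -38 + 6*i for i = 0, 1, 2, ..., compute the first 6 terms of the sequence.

This is an arithmetic sequence.
i=0: S_0 = -38 + 6*0 = -38
i=1: S_1 = -38 + 6*1 = -32
i=2: S_2 = -38 + 6*2 = -26
i=3: S_3 = -38 + 6*3 = -20
i=4: S_4 = -38 + 6*4 = -14
i=5: S_5 = -38 + 6*5 = -8
The first 6 terms are: [-38, -32, -26, -20, -14, -8]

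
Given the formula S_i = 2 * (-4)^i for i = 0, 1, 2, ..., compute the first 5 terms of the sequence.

This is a geometric sequence.
i=0: S_0 = 2 * (-4)^0 = 2
i=1: S_1 = 2 * (-4)^1 = -8
i=2: S_2 = 2 * (-4)^2 = 32
i=3: S_3 = 2 * (-4)^3 = -128
i=4: S_4 = 2 * (-4)^4 = 512
The first 5 terms are: [2, -8, 32, -128, 512]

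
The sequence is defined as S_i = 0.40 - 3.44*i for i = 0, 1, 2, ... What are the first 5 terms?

This is an arithmetic sequence.
i=0: S_0 = 0.4 + -3.44*0 = 0.4
i=1: S_1 = 0.4 + -3.44*1 = -3.04
i=2: S_2 = 0.4 + -3.44*2 = -6.48
i=3: S_3 = 0.4 + -3.44*3 = -9.92
i=4: S_4 = 0.4 + -3.44*4 = -13.36
The first 5 terms are: [0.4, -3.04, -6.48, -9.92, -13.36]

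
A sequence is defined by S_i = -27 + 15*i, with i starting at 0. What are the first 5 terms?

This is an arithmetic sequence.
i=0: S_0 = -27 + 15*0 = -27
i=1: S_1 = -27 + 15*1 = -12
i=2: S_2 = -27 + 15*2 = 3
i=3: S_3 = -27 + 15*3 = 18
i=4: S_4 = -27 + 15*4 = 33
The first 5 terms are: [-27, -12, 3, 18, 33]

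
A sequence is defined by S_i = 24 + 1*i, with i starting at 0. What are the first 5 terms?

This is an arithmetic sequence.
i=0: S_0 = 24 + 1*0 = 24
i=1: S_1 = 24 + 1*1 = 25
i=2: S_2 = 24 + 1*2 = 26
i=3: S_3 = 24 + 1*3 = 27
i=4: S_4 = 24 + 1*4 = 28
The first 5 terms are: [24, 25, 26, 27, 28]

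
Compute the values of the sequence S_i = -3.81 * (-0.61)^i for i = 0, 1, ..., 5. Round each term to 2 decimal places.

This is a geometric sequence.
i=0: S_0 = -3.81 * (-0.61)^0 = -3.81
i=1: S_1 = -3.81 * (-0.61)^1 ≈ 2.32
i=2: S_2 = -3.81 * (-0.61)^2 ≈ -1.42
i=3: S_3 = -3.81 * (-0.61)^3 ≈ 0.86
i=4: S_4 = -3.81 * (-0.61)^4 ≈ -0.53
i=5: S_5 = -3.81 * (-0.61)^5 ≈ 0.32
The first 6 terms are: [-3.81, 2.32, -1.42, 0.86, -0.53, 0.32]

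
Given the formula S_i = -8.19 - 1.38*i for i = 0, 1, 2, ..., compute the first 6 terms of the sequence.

This is an arithmetic sequence.
i=0: S_0 = -8.19 + -1.38*0 = -8.19
i=1: S_1 = -8.19 + -1.38*1 = -9.57
i=2: S_2 = -8.19 + -1.38*2 = -10.95
i=3: S_3 = -8.19 + -1.38*3 = -12.33
i=4: S_4 = -8.19 + -1.38*4 = -13.71
i=5: S_5 = -8.19 + -1.38*5 = -15.09
The first 6 terms are: [-8.19, -9.57, -10.95, -12.33, -13.71, -15.09]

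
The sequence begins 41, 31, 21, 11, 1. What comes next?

Differences: 31 - 41 = -10
This is an arithmetic sequence with common difference d = -10.
Next term = 1 + -10 = -9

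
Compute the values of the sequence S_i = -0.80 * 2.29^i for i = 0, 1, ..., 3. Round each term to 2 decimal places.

This is a geometric sequence.
i=0: S_0 = -0.8 * 2.29^0 = -0.8
i=1: S_1 = -0.8 * 2.29^1 ≈ -1.83
i=2: S_2 = -0.8 * 2.29^2 ≈ -4.2
i=3: S_3 = -0.8 * 2.29^3 ≈ -9.61
The first 4 terms are: [-0.8, -1.83, -4.2, -9.61]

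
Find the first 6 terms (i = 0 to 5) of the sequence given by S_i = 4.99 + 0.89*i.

This is an arithmetic sequence.
i=0: S_0 = 4.99 + 0.89*0 = 4.99
i=1: S_1 = 4.99 + 0.89*1 = 5.88
i=2: S_2 = 4.99 + 0.89*2 = 6.77
i=3: S_3 = 4.99 + 0.89*3 = 7.66
i=4: S_4 = 4.99 + 0.89*4 = 8.55
i=5: S_5 = 4.99 + 0.89*5 = 9.44
The first 6 terms are: [4.99, 5.88, 6.77, 7.66, 8.55, 9.44]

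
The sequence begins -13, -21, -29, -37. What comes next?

Differences: -21 - -13 = -8
This is an arithmetic sequence with common difference d = -8.
Next term = -37 + -8 = -45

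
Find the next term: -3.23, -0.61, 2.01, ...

Differences: -0.61 - -3.23 = 2.62
This is an arithmetic sequence with common difference d = 2.62.
Next term = 2.01 + 2.62 = 4.63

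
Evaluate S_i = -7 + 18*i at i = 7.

S_7 = -7 + 18*7 = -7 + 126 = 119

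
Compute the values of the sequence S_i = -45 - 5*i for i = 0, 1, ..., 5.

This is an arithmetic sequence.
i=0: S_0 = -45 + -5*0 = -45
i=1: S_1 = -45 + -5*1 = -50
i=2: S_2 = -45 + -5*2 = -55
i=3: S_3 = -45 + -5*3 = -60
i=4: S_4 = -45 + -5*4 = -65
i=5: S_5 = -45 + -5*5 = -70
The first 6 terms are: [-45, -50, -55, -60, -65, -70]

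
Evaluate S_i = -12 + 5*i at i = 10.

S_10 = -12 + 5*10 = -12 + 50 = 38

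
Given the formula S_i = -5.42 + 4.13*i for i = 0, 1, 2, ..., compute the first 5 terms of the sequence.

This is an arithmetic sequence.
i=0: S_0 = -5.42 + 4.13*0 = -5.42
i=1: S_1 = -5.42 + 4.13*1 = -1.29
i=2: S_2 = -5.42 + 4.13*2 = 2.84
i=3: S_3 = -5.42 + 4.13*3 = 6.97
i=4: S_4 = -5.42 + 4.13*4 = 11.1
The first 5 terms are: [-5.42, -1.29, 2.84, 6.97, 11.1]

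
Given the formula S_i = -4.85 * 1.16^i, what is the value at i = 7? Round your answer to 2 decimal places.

S_7 = -4.85 * 1.16^7 ≈ -4.85 * 2.8262 ≈ -13.71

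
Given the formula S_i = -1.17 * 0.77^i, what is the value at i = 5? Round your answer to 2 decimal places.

S_5 = -1.17 * 0.77^5 ≈ -1.17 * 0.2707 ≈ -0.32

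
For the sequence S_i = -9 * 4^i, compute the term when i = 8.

S_8 = -9 * 4^8 = -9 * 65536 = -589824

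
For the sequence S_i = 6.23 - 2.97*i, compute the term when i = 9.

S_9 = 6.23 + -2.97*9 = 6.23 + -26.73 = -20.5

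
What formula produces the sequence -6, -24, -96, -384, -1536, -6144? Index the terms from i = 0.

Check ratios: -24 / -6 = 4.0
Common ratio r = 4.
First term a = -6.
Formula: S_i = -6 * 4^i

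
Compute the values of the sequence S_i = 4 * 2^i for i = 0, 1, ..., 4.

This is a geometric sequence.
i=0: S_0 = 4 * 2^0 = 4
i=1: S_1 = 4 * 2^1 = 8
i=2: S_2 = 4 * 2^2 = 16
i=3: S_3 = 4 * 2^3 = 32
i=4: S_4 = 4 * 2^4 = 64
The first 5 terms are: [4, 8, 16, 32, 64]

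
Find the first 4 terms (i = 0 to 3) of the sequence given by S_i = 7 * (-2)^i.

This is a geometric sequence.
i=0: S_0 = 7 * (-2)^0 = 7
i=1: S_1 = 7 * (-2)^1 = -14
i=2: S_2 = 7 * (-2)^2 = 28
i=3: S_3 = 7 * (-2)^3 = -56
The first 4 terms are: [7, -14, 28, -56]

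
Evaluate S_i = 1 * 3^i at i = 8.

S_8 = 1 * 3^8 = 1 * 6561 = 6561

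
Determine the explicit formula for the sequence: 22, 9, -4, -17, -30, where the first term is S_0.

Check differences: 9 - 22 = -13
-4 - 9 = -13
Common difference d = -13.
First term a = 22.
Formula: S_i = 22 - 13*i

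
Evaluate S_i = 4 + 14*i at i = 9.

S_9 = 4 + 14*9 = 4 + 126 = 130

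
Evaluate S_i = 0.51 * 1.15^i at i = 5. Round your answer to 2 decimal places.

S_5 = 0.51 * 1.15^5 ≈ 0.51 * 2.0114 ≈ 1.03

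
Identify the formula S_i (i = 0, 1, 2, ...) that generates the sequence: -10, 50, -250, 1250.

Check ratios: 50 / -10 = -5.0
Common ratio r = -5.
First term a = -10.
Formula: S_i = -10 * (-5)^i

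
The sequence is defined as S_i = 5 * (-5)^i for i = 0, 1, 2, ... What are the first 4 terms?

This is a geometric sequence.
i=0: S_0 = 5 * (-5)^0 = 5
i=1: S_1 = 5 * (-5)^1 = -25
i=2: S_2 = 5 * (-5)^2 = 125
i=3: S_3 = 5 * (-5)^3 = -625
The first 4 terms are: [5, -25, 125, -625]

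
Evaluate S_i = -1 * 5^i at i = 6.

S_6 = -1 * 5^6 = -1 * 15625 = -15625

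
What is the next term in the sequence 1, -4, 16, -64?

Ratios: -4 / 1 = -4.0
This is a geometric sequence with common ratio r = -4.
Next term = -64 * -4 = 256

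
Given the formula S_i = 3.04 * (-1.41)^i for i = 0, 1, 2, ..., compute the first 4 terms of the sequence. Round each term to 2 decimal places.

This is a geometric sequence.
i=0: S_0 = 3.04 * (-1.41)^0 = 3.04
i=1: S_1 = 3.04 * (-1.41)^1 ≈ -4.29
i=2: S_2 = 3.04 * (-1.41)^2 ≈ 6.04
i=3: S_3 = 3.04 * (-1.41)^3 ≈ -8.52
The first 4 terms are: [3.04, -4.29, 6.04, -8.52]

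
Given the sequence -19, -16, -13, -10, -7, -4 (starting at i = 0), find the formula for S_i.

Check differences: -16 - -19 = 3
-13 - -16 = 3
Common difference d = 3.
First term a = -19.
Formula: S_i = -19 + 3*i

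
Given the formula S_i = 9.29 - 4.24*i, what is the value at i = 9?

S_9 = 9.29 + -4.24*9 = 9.29 + -38.16 = -28.87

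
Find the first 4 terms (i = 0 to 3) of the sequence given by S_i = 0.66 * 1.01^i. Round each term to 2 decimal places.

This is a geometric sequence.
i=0: S_0 = 0.66 * 1.01^0 = 0.66
i=1: S_1 = 0.66 * 1.01^1 ≈ 0.67
i=2: S_2 = 0.66 * 1.01^2 ≈ 0.67
i=3: S_3 = 0.66 * 1.01^3 ≈ 0.68
The first 4 terms are: [0.66, 0.67, 0.67, 0.68]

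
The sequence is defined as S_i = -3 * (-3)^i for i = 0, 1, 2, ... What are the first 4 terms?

This is a geometric sequence.
i=0: S_0 = -3 * (-3)^0 = -3
i=1: S_1 = -3 * (-3)^1 = 9
i=2: S_2 = -3 * (-3)^2 = -27
i=3: S_3 = -3 * (-3)^3 = 81
The first 4 terms are: [-3, 9, -27, 81]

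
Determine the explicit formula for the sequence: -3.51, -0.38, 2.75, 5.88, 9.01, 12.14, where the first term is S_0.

Check differences: -0.38 - -3.51 = 3.13
2.75 - -0.38 = 3.13
Common difference d = 3.13.
First term a = -3.51.
Formula: S_i = -3.51 + 3.13*i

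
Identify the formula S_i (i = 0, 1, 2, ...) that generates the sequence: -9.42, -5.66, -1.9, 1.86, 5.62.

Check differences: -5.66 - -9.42 = 3.76
-1.9 - -5.66 = 3.76
Common difference d = 3.76.
First term a = -9.42.
Formula: S_i = -9.42 + 3.76*i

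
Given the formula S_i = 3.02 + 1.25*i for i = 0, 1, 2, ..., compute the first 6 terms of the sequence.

This is an arithmetic sequence.
i=0: S_0 = 3.02 + 1.25*0 = 3.02
i=1: S_1 = 3.02 + 1.25*1 = 4.27
i=2: S_2 = 3.02 + 1.25*2 = 5.52
i=3: S_3 = 3.02 + 1.25*3 = 6.77
i=4: S_4 = 3.02 + 1.25*4 = 8.02
i=5: S_5 = 3.02 + 1.25*5 = 9.27
The first 6 terms are: [3.02, 4.27, 5.52, 6.77, 8.02, 9.27]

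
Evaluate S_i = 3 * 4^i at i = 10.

S_10 = 3 * 4^10 = 3 * 1048576 = 3145728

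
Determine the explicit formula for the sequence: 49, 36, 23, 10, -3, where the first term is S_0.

Check differences: 36 - 49 = -13
23 - 36 = -13
Common difference d = -13.
First term a = 49.
Formula: S_i = 49 - 13*i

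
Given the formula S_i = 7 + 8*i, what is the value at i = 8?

S_8 = 7 + 8*8 = 7 + 64 = 71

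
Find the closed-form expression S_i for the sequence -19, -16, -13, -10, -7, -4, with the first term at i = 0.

Check differences: -16 - -19 = 3
-13 - -16 = 3
Common difference d = 3.
First term a = -19.
Formula: S_i = -19 + 3*i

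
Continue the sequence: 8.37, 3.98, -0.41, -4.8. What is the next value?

Differences: 3.98 - 8.37 = -4.39
This is an arithmetic sequence with common difference d = -4.39.
Next term = -4.8 + -4.39 = -9.19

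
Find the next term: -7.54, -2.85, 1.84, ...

Differences: -2.85 - -7.54 = 4.69
This is an arithmetic sequence with common difference d = 4.69.
Next term = 1.84 + 4.69 = 6.53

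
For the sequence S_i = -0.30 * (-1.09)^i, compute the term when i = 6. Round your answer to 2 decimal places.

S_6 = -0.3 * (-1.09)^6 ≈ -0.3 * 1.6771 ≈ -0.5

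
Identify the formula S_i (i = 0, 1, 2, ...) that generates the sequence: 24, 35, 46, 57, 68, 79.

Check differences: 35 - 24 = 11
46 - 35 = 11
Common difference d = 11.
First term a = 24.
Formula: S_i = 24 + 11*i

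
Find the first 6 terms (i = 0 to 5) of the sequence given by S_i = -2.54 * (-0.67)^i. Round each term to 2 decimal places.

This is a geometric sequence.
i=0: S_0 = -2.54 * (-0.67)^0 = -2.54
i=1: S_1 = -2.54 * (-0.67)^1 ≈ 1.7
i=2: S_2 = -2.54 * (-0.67)^2 ≈ -1.14
i=3: S_3 = -2.54 * (-0.67)^3 ≈ 0.76
i=4: S_4 = -2.54 * (-0.67)^4 ≈ -0.51
i=5: S_5 = -2.54 * (-0.67)^5 ≈ 0.34
The first 6 terms are: [-2.54, 1.7, -1.14, 0.76, -0.51, 0.34]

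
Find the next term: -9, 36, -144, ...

Ratios: 36 / -9 = -4.0
This is a geometric sequence with common ratio r = -4.
Next term = -144 * -4 = 576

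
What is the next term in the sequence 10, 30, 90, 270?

Ratios: 30 / 10 = 3.0
This is a geometric sequence with common ratio r = 3.
Next term = 270 * 3 = 810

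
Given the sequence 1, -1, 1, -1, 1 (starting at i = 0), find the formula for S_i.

Check ratios: -1 / 1 = -1.0
Common ratio r = -1.
First term a = 1.
Formula: S_i = 1 * (-1)^i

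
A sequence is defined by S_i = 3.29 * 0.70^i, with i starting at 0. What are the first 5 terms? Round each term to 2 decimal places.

This is a geometric sequence.
i=0: S_0 = 3.29 * 0.7^0 = 3.29
i=1: S_1 = 3.29 * 0.7^1 ≈ 2.3
i=2: S_2 = 3.29 * 0.7^2 ≈ 1.61
i=3: S_3 = 3.29 * 0.7^3 ≈ 1.13
i=4: S_4 = 3.29 * 0.7^4 ≈ 0.79
The first 5 terms are: [3.29, 2.3, 1.61, 1.13, 0.79]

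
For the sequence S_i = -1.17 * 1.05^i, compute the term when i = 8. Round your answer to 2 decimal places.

S_8 = -1.17 * 1.05^8 ≈ -1.17 * 1.4775 ≈ -1.73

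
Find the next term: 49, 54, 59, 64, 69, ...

Differences: 54 - 49 = 5
This is an arithmetic sequence with common difference d = 5.
Next term = 69 + 5 = 74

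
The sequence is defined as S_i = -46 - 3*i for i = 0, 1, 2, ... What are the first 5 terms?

This is an arithmetic sequence.
i=0: S_0 = -46 + -3*0 = -46
i=1: S_1 = -46 + -3*1 = -49
i=2: S_2 = -46 + -3*2 = -52
i=3: S_3 = -46 + -3*3 = -55
i=4: S_4 = -46 + -3*4 = -58
The first 5 terms are: [-46, -49, -52, -55, -58]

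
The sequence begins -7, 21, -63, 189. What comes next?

Ratios: 21 / -7 = -3.0
This is a geometric sequence with common ratio r = -3.
Next term = 189 * -3 = -567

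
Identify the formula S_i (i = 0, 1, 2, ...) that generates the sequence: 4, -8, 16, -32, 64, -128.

Check ratios: -8 / 4 = -2.0
Common ratio r = -2.
First term a = 4.
Formula: S_i = 4 * (-2)^i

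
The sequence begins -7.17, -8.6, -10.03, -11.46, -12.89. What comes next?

Differences: -8.6 - -7.17 = -1.43
This is an arithmetic sequence with common difference d = -1.43.
Next term = -12.89 + -1.43 = -14.32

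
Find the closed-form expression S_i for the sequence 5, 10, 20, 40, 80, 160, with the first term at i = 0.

Check ratios: 10 / 5 = 2.0
Common ratio r = 2.
First term a = 5.
Formula: S_i = 5 * 2^i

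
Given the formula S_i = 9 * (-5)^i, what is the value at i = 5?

S_5 = 9 * (-5)^5 = 9 * -3125 = -28125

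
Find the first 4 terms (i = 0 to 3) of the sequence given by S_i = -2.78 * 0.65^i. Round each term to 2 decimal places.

This is a geometric sequence.
i=0: S_0 = -2.78 * 0.65^0 = -2.78
i=1: S_1 = -2.78 * 0.65^1 ≈ -1.81
i=2: S_2 = -2.78 * 0.65^2 ≈ -1.17
i=3: S_3 = -2.78 * 0.65^3 ≈ -0.76
The first 4 terms are: [-2.78, -1.81, -1.17, -0.76]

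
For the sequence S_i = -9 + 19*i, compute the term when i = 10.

S_10 = -9 + 19*10 = -9 + 190 = 181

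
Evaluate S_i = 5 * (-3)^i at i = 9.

S_9 = 5 * (-3)^9 = 5 * -19683 = -98415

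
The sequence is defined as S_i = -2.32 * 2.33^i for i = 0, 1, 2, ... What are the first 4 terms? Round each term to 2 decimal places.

This is a geometric sequence.
i=0: S_0 = -2.32 * 2.33^0 = -2.32
i=1: S_1 = -2.32 * 2.33^1 ≈ -5.41
i=2: S_2 = -2.32 * 2.33^2 ≈ -12.6
i=3: S_3 = -2.32 * 2.33^3 ≈ -29.35
The first 4 terms are: [-2.32, -5.41, -12.6, -29.35]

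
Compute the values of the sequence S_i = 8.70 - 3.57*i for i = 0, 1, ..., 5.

This is an arithmetic sequence.
i=0: S_0 = 8.7 + -3.57*0 = 8.7
i=1: S_1 = 8.7 + -3.57*1 = 5.13
i=2: S_2 = 8.7 + -3.57*2 = 1.56
i=3: S_3 = 8.7 + -3.57*3 = -2.01
i=4: S_4 = 8.7 + -3.57*4 = -5.58
i=5: S_5 = 8.7 + -3.57*5 = -9.15
The first 6 terms are: [8.7, 5.13, 1.56, -2.01, -5.58, -9.15]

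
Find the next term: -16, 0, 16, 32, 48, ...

Differences: 0 - -16 = 16
This is an arithmetic sequence with common difference d = 16.
Next term = 48 + 16 = 64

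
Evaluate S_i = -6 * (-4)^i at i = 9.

S_9 = -6 * (-4)^9 = -6 * -262144 = 1572864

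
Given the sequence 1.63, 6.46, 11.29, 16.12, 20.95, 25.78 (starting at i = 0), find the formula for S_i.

Check differences: 6.46 - 1.63 = 4.83
11.29 - 6.46 = 4.83
Common difference d = 4.83.
First term a = 1.63.
Formula: S_i = 1.63 + 4.83*i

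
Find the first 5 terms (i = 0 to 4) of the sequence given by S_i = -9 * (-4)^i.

This is a geometric sequence.
i=0: S_0 = -9 * (-4)^0 = -9
i=1: S_1 = -9 * (-4)^1 = 36
i=2: S_2 = -9 * (-4)^2 = -144
i=3: S_3 = -9 * (-4)^3 = 576
i=4: S_4 = -9 * (-4)^4 = -2304
The first 5 terms are: [-9, 36, -144, 576, -2304]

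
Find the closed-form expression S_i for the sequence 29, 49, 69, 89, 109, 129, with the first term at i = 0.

Check differences: 49 - 29 = 20
69 - 49 = 20
Common difference d = 20.
First term a = 29.
Formula: S_i = 29 + 20*i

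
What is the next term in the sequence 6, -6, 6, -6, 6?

Ratios: -6 / 6 = -1.0
This is a geometric sequence with common ratio r = -1.
Next term = 6 * -1 = -6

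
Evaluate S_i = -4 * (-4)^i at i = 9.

S_9 = -4 * (-4)^9 = -4 * -262144 = 1048576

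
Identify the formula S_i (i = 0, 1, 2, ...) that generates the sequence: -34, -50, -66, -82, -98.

Check differences: -50 - -34 = -16
-66 - -50 = -16
Common difference d = -16.
First term a = -34.
Formula: S_i = -34 - 16*i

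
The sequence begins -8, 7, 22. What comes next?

Differences: 7 - -8 = 15
This is an arithmetic sequence with common difference d = 15.
Next term = 22 + 15 = 37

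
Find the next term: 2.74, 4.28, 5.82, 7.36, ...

Differences: 4.28 - 2.74 = 1.54
This is an arithmetic sequence with common difference d = 1.54.
Next term = 7.36 + 1.54 = 8.9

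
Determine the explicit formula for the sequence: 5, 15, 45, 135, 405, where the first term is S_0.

Check ratios: 15 / 5 = 3.0
Common ratio r = 3.
First term a = 5.
Formula: S_i = 5 * 3^i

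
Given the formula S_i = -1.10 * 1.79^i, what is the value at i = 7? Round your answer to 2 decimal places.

S_7 = -1.1 * 1.79^7 ≈ -1.1 * 58.8805 ≈ -64.77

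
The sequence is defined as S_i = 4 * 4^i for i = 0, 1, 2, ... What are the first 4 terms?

This is a geometric sequence.
i=0: S_0 = 4 * 4^0 = 4
i=1: S_1 = 4 * 4^1 = 16
i=2: S_2 = 4 * 4^2 = 64
i=3: S_3 = 4 * 4^3 = 256
The first 4 terms are: [4, 16, 64, 256]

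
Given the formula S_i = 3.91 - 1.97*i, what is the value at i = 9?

S_9 = 3.91 + -1.97*9 = 3.91 + -17.73 = -13.82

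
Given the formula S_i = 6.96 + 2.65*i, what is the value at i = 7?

S_7 = 6.96 + 2.65*7 = 6.96 + 18.55 = 25.51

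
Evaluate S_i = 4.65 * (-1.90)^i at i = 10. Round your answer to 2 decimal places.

S_10 = 4.65 * (-1.9)^10 ≈ 4.65 * 613.1066 ≈ 2850.95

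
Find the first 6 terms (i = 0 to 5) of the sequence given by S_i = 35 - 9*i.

This is an arithmetic sequence.
i=0: S_0 = 35 + -9*0 = 35
i=1: S_1 = 35 + -9*1 = 26
i=2: S_2 = 35 + -9*2 = 17
i=3: S_3 = 35 + -9*3 = 8
i=4: S_4 = 35 + -9*4 = -1
i=5: S_5 = 35 + -9*5 = -10
The first 6 terms are: [35, 26, 17, 8, -1, -10]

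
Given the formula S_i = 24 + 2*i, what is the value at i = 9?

S_9 = 24 + 2*9 = 24 + 18 = 42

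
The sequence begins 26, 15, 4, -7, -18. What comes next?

Differences: 15 - 26 = -11
This is an arithmetic sequence with common difference d = -11.
Next term = -18 + -11 = -29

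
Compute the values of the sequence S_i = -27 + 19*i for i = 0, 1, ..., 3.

This is an arithmetic sequence.
i=0: S_0 = -27 + 19*0 = -27
i=1: S_1 = -27 + 19*1 = -8
i=2: S_2 = -27 + 19*2 = 11
i=3: S_3 = -27 + 19*3 = 30
The first 4 terms are: [-27, -8, 11, 30]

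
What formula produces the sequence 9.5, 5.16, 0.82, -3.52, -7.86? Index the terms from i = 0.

Check differences: 5.16 - 9.5 = -4.34
0.82 - 5.16 = -4.34
Common difference d = -4.34.
First term a = 9.5.
Formula: S_i = 9.50 - 4.34*i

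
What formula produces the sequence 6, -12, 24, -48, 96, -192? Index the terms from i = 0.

Check ratios: -12 / 6 = -2.0
Common ratio r = -2.
First term a = 6.
Formula: S_i = 6 * (-2)^i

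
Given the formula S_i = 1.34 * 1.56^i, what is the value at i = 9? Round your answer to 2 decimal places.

S_9 = 1.34 * 1.56^9 ≈ 1.34 * 54.7169 ≈ 73.32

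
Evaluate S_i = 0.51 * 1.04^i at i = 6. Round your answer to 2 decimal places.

S_6 = 0.51 * 1.04^6 ≈ 0.51 * 1.2653 ≈ 0.65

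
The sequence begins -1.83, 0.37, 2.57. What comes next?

Differences: 0.37 - -1.83 = 2.2
This is an arithmetic sequence with common difference d = 2.2.
Next term = 2.57 + 2.2 = 4.77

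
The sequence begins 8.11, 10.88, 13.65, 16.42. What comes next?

Differences: 10.88 - 8.11 = 2.77
This is an arithmetic sequence with common difference d = 2.77.
Next term = 16.42 + 2.77 = 19.19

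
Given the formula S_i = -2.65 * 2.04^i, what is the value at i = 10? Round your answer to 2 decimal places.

S_10 = -2.65 * 2.04^10 ≈ -2.65 * 1248.2503 ≈ -3307.86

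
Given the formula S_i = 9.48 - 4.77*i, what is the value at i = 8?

S_8 = 9.48 + -4.77*8 = 9.48 + -38.16 = -28.68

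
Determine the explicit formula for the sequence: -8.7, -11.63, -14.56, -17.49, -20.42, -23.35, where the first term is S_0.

Check differences: -11.63 - -8.7 = -2.93
-14.56 - -11.63 = -2.93
Common difference d = -2.93.
First term a = -8.7.
Formula: S_i = -8.70 - 2.93*i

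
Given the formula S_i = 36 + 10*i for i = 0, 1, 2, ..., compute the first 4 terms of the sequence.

This is an arithmetic sequence.
i=0: S_0 = 36 + 10*0 = 36
i=1: S_1 = 36 + 10*1 = 46
i=2: S_2 = 36 + 10*2 = 56
i=3: S_3 = 36 + 10*3 = 66
The first 4 terms are: [36, 46, 56, 66]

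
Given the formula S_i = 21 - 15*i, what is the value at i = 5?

S_5 = 21 + -15*5 = 21 + -75 = -54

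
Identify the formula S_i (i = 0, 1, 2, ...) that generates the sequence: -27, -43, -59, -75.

Check differences: -43 - -27 = -16
-59 - -43 = -16
Common difference d = -16.
First term a = -27.
Formula: S_i = -27 - 16*i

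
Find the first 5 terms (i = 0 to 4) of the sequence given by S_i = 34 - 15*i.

This is an arithmetic sequence.
i=0: S_0 = 34 + -15*0 = 34
i=1: S_1 = 34 + -15*1 = 19
i=2: S_2 = 34 + -15*2 = 4
i=3: S_3 = 34 + -15*3 = -11
i=4: S_4 = 34 + -15*4 = -26
The first 5 terms are: [34, 19, 4, -11, -26]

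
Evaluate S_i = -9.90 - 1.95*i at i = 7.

S_7 = -9.9 + -1.95*7 = -9.9 + -13.65 = -23.55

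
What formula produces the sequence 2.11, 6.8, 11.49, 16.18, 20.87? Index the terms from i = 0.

Check differences: 6.8 - 2.11 = 4.69
11.49 - 6.8 = 4.69
Common difference d = 4.69.
First term a = 2.11.
Formula: S_i = 2.11 + 4.69*i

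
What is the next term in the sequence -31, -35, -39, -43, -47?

Differences: -35 - -31 = -4
This is an arithmetic sequence with common difference d = -4.
Next term = -47 + -4 = -51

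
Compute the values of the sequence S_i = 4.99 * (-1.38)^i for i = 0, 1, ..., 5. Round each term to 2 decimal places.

This is a geometric sequence.
i=0: S_0 = 4.99 * (-1.38)^0 = 4.99
i=1: S_1 = 4.99 * (-1.38)^1 ≈ -6.89
i=2: S_2 = 4.99 * (-1.38)^2 ≈ 9.5
i=3: S_3 = 4.99 * (-1.38)^3 ≈ -13.11
i=4: S_4 = 4.99 * (-1.38)^4 ≈ 18.1
i=5: S_5 = 4.99 * (-1.38)^5 ≈ -24.97
The first 6 terms are: [4.99, -6.89, 9.5, -13.11, 18.1, -24.97]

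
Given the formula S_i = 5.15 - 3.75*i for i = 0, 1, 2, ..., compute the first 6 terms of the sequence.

This is an arithmetic sequence.
i=0: S_0 = 5.15 + -3.75*0 = 5.15
i=1: S_1 = 5.15 + -3.75*1 = 1.4
i=2: S_2 = 5.15 + -3.75*2 = -2.35
i=3: S_3 = 5.15 + -3.75*3 = -6.1
i=4: S_4 = 5.15 + -3.75*4 = -9.85
i=5: S_5 = 5.15 + -3.75*5 = -13.6
The first 6 terms are: [5.15, 1.4, -2.35, -6.1, -9.85, -13.6]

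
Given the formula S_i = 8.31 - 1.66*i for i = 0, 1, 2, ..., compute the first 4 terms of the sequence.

This is an arithmetic sequence.
i=0: S_0 = 8.31 + -1.66*0 = 8.31
i=1: S_1 = 8.31 + -1.66*1 = 6.65
i=2: S_2 = 8.31 + -1.66*2 = 4.99
i=3: S_3 = 8.31 + -1.66*3 = 3.33
The first 4 terms are: [8.31, 6.65, 4.99, 3.33]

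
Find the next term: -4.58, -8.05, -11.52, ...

Differences: -8.05 - -4.58 = -3.47
This is an arithmetic sequence with common difference d = -3.47.
Next term = -11.52 + -3.47 = -14.99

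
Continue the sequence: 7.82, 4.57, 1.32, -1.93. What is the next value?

Differences: 4.57 - 7.82 = -3.25
This is an arithmetic sequence with common difference d = -3.25.
Next term = -1.93 + -3.25 = -5.18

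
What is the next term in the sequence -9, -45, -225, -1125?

Ratios: -45 / -9 = 5.0
This is a geometric sequence with common ratio r = 5.
Next term = -1125 * 5 = -5625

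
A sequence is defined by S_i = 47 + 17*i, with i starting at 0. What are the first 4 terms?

This is an arithmetic sequence.
i=0: S_0 = 47 + 17*0 = 47
i=1: S_1 = 47 + 17*1 = 64
i=2: S_2 = 47 + 17*2 = 81
i=3: S_3 = 47 + 17*3 = 98
The first 4 terms are: [47, 64, 81, 98]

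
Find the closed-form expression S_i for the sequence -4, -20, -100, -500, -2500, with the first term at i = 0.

Check ratios: -20 / -4 = 5.0
Common ratio r = 5.
First term a = -4.
Formula: S_i = -4 * 5^i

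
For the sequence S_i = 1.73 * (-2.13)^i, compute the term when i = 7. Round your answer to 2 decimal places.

S_7 = 1.73 * (-2.13)^7 ≈ 1.73 * -198.9103 ≈ -344.11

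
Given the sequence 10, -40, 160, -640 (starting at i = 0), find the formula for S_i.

Check ratios: -40 / 10 = -4.0
Common ratio r = -4.
First term a = 10.
Formula: S_i = 10 * (-4)^i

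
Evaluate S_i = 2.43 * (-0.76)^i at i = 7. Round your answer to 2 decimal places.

S_7 = 2.43 * (-0.76)^7 ≈ 2.43 * -0.1465 ≈ -0.36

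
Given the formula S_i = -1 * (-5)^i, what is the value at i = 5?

S_5 = -1 * (-5)^5 = -1 * -3125 = 3125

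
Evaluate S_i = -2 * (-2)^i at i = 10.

S_10 = -2 * (-2)^10 = -2 * 1024 = -2048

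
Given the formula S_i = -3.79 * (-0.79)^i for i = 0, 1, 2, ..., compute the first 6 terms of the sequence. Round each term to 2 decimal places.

This is a geometric sequence.
i=0: S_0 = -3.79 * (-0.79)^0 = -3.79
i=1: S_1 = -3.79 * (-0.79)^1 ≈ 2.99
i=2: S_2 = -3.79 * (-0.79)^2 ≈ -2.37
i=3: S_3 = -3.79 * (-0.79)^3 ≈ 1.87
i=4: S_4 = -3.79 * (-0.79)^4 ≈ -1.48
i=5: S_5 = -3.79 * (-0.79)^5 ≈ 1.17
The first 6 terms are: [-3.79, 2.99, -2.37, 1.87, -1.48, 1.17]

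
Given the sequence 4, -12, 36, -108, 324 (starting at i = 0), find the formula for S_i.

Check ratios: -12 / 4 = -3.0
Common ratio r = -3.
First term a = 4.
Formula: S_i = 4 * (-3)^i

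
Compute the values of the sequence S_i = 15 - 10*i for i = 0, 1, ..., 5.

This is an arithmetic sequence.
i=0: S_0 = 15 + -10*0 = 15
i=1: S_1 = 15 + -10*1 = 5
i=2: S_2 = 15 + -10*2 = -5
i=3: S_3 = 15 + -10*3 = -15
i=4: S_4 = 15 + -10*4 = -25
i=5: S_5 = 15 + -10*5 = -35
The first 6 terms are: [15, 5, -5, -15, -25, -35]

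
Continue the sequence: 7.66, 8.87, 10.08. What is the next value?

Differences: 8.87 - 7.66 = 1.21
This is an arithmetic sequence with common difference d = 1.21.
Next term = 10.08 + 1.21 = 11.29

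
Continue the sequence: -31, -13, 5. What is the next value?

Differences: -13 - -31 = 18
This is an arithmetic sequence with common difference d = 18.
Next term = 5 + 18 = 23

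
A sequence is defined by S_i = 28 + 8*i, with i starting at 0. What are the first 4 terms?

This is an arithmetic sequence.
i=0: S_0 = 28 + 8*0 = 28
i=1: S_1 = 28 + 8*1 = 36
i=2: S_2 = 28 + 8*2 = 44
i=3: S_3 = 28 + 8*3 = 52
The first 4 terms are: [28, 36, 44, 52]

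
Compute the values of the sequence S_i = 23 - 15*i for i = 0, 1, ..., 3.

This is an arithmetic sequence.
i=0: S_0 = 23 + -15*0 = 23
i=1: S_1 = 23 + -15*1 = 8
i=2: S_2 = 23 + -15*2 = -7
i=3: S_3 = 23 + -15*3 = -22
The first 4 terms are: [23, 8, -7, -22]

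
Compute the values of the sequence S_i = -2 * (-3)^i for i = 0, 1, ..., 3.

This is a geometric sequence.
i=0: S_0 = -2 * (-3)^0 = -2
i=1: S_1 = -2 * (-3)^1 = 6
i=2: S_2 = -2 * (-3)^2 = -18
i=3: S_3 = -2 * (-3)^3 = 54
The first 4 terms are: [-2, 6, -18, 54]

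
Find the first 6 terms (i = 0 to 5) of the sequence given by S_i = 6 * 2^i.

This is a geometric sequence.
i=0: S_0 = 6 * 2^0 = 6
i=1: S_1 = 6 * 2^1 = 12
i=2: S_2 = 6 * 2^2 = 24
i=3: S_3 = 6 * 2^3 = 48
i=4: S_4 = 6 * 2^4 = 96
i=5: S_5 = 6 * 2^5 = 192
The first 6 terms are: [6, 12, 24, 48, 96, 192]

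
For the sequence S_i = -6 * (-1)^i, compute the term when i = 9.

S_9 = -6 * (-1)^9 = -6 * -1 = 6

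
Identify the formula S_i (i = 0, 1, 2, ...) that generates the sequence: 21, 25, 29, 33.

Check differences: 25 - 21 = 4
29 - 25 = 4
Common difference d = 4.
First term a = 21.
Formula: S_i = 21 + 4*i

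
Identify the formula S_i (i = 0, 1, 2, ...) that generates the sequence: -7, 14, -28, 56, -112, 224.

Check ratios: 14 / -7 = -2.0
Common ratio r = -2.
First term a = -7.
Formula: S_i = -7 * (-2)^i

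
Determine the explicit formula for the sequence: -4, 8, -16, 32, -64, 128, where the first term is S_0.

Check ratios: 8 / -4 = -2.0
Common ratio r = -2.
First term a = -4.
Formula: S_i = -4 * (-2)^i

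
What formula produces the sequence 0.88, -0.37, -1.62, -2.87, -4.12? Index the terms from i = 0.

Check differences: -0.37 - 0.88 = -1.25
-1.62 - -0.37 = -1.25
Common difference d = -1.25.
First term a = 0.88.
Formula: S_i = 0.88 - 1.25*i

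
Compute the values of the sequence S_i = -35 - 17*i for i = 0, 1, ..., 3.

This is an arithmetic sequence.
i=0: S_0 = -35 + -17*0 = -35
i=1: S_1 = -35 + -17*1 = -52
i=2: S_2 = -35 + -17*2 = -69
i=3: S_3 = -35 + -17*3 = -86
The first 4 terms are: [-35, -52, -69, -86]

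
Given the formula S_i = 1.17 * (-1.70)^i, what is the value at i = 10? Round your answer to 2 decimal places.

S_10 = 1.17 * (-1.7)^10 ≈ 1.17 * 201.5994 ≈ 235.87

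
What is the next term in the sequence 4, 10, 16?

Differences: 10 - 4 = 6
This is an arithmetic sequence with common difference d = 6.
Next term = 16 + 6 = 22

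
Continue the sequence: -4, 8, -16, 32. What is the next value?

Ratios: 8 / -4 = -2.0
This is a geometric sequence with common ratio r = -2.
Next term = 32 * -2 = -64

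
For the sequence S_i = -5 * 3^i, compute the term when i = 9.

S_9 = -5 * 3^9 = -5 * 19683 = -98415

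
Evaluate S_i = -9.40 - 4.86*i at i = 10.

S_10 = -9.4 + -4.86*10 = -9.4 + -48.6 = -58.0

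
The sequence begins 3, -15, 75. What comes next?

Ratios: -15 / 3 = -5.0
This is a geometric sequence with common ratio r = -5.
Next term = 75 * -5 = -375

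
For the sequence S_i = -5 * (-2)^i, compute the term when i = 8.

S_8 = -5 * (-2)^8 = -5 * 256 = -1280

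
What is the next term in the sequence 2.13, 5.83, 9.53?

Differences: 5.83 - 2.13 = 3.7
This is an arithmetic sequence with common difference d = 3.7.
Next term = 9.53 + 3.7 = 13.23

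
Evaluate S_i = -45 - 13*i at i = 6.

S_6 = -45 + -13*6 = -45 + -78 = -123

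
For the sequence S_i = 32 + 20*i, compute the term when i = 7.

S_7 = 32 + 20*7 = 32 + 140 = 172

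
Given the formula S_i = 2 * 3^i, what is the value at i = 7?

S_7 = 2 * 3^7 = 2 * 2187 = 4374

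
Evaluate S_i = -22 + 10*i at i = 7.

S_7 = -22 + 10*7 = -22 + 70 = 48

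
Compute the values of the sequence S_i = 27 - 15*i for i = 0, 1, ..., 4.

This is an arithmetic sequence.
i=0: S_0 = 27 + -15*0 = 27
i=1: S_1 = 27 + -15*1 = 12
i=2: S_2 = 27 + -15*2 = -3
i=3: S_3 = 27 + -15*3 = -18
i=4: S_4 = 27 + -15*4 = -33
The first 5 terms are: [27, 12, -3, -18, -33]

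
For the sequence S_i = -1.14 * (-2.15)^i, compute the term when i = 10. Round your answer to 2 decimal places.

S_10 = -1.14 * (-2.15)^10 ≈ -1.14 * 2110.4963 ≈ -2405.97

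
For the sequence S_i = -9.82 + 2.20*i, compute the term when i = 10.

S_10 = -9.82 + 2.2*10 = -9.82 + 22.0 = 12.18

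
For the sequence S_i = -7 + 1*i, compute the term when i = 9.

S_9 = -7 + 1*9 = -7 + 9 = 2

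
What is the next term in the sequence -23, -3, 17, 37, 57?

Differences: -3 - -23 = 20
This is an arithmetic sequence with common difference d = 20.
Next term = 57 + 20 = 77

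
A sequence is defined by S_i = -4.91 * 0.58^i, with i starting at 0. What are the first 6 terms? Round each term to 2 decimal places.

This is a geometric sequence.
i=0: S_0 = -4.91 * 0.58^0 = -4.91
i=1: S_1 = -4.91 * 0.58^1 ≈ -2.85
i=2: S_2 = -4.91 * 0.58^2 ≈ -1.65
i=3: S_3 = -4.91 * 0.58^3 ≈ -0.96
i=4: S_4 = -4.91 * 0.58^4 ≈ -0.56
i=5: S_5 = -4.91 * 0.58^5 ≈ -0.32
The first 6 terms are: [-4.91, -2.85, -1.65, -0.96, -0.56, -0.32]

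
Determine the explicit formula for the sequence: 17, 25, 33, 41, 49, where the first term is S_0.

Check differences: 25 - 17 = 8
33 - 25 = 8
Common difference d = 8.
First term a = 17.
Formula: S_i = 17 + 8*i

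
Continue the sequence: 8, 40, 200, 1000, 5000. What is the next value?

Ratios: 40 / 8 = 5.0
This is a geometric sequence with common ratio r = 5.
Next term = 5000 * 5 = 25000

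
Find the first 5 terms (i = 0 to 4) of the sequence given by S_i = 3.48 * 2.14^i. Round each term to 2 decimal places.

This is a geometric sequence.
i=0: S_0 = 3.48 * 2.14^0 = 3.48
i=1: S_1 = 3.48 * 2.14^1 ≈ 7.45
i=2: S_2 = 3.48 * 2.14^2 ≈ 15.94
i=3: S_3 = 3.48 * 2.14^3 ≈ 34.11
i=4: S_4 = 3.48 * 2.14^4 ≈ 72.99
The first 5 terms are: [3.48, 7.45, 15.94, 34.11, 72.99]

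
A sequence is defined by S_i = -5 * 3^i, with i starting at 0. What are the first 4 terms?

This is a geometric sequence.
i=0: S_0 = -5 * 3^0 = -5
i=1: S_1 = -5 * 3^1 = -15
i=2: S_2 = -5 * 3^2 = -45
i=3: S_3 = -5 * 3^3 = -135
The first 4 terms are: [-5, -15, -45, -135]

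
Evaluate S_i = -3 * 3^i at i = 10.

S_10 = -3 * 3^10 = -3 * 59049 = -177147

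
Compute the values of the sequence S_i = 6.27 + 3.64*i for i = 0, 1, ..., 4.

This is an arithmetic sequence.
i=0: S_0 = 6.27 + 3.64*0 = 6.27
i=1: S_1 = 6.27 + 3.64*1 = 9.91
i=2: S_2 = 6.27 + 3.64*2 = 13.55
i=3: S_3 = 6.27 + 3.64*3 = 17.19
i=4: S_4 = 6.27 + 3.64*4 = 20.83
The first 5 terms are: [6.27, 9.91, 13.55, 17.19, 20.83]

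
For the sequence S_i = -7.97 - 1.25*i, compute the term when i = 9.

S_9 = -7.97 + -1.25*9 = -7.97 + -11.25 = -19.22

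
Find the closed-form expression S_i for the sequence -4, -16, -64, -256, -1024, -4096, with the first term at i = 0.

Check ratios: -16 / -4 = 4.0
Common ratio r = 4.
First term a = -4.
Formula: S_i = -4 * 4^i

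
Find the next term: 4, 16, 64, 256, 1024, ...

Ratios: 16 / 4 = 4.0
This is a geometric sequence with common ratio r = 4.
Next term = 1024 * 4 = 4096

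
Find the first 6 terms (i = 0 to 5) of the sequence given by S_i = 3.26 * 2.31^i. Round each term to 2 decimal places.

This is a geometric sequence.
i=0: S_0 = 3.26 * 2.31^0 = 3.26
i=1: S_1 = 3.26 * 2.31^1 ≈ 7.53
i=2: S_2 = 3.26 * 2.31^2 ≈ 17.4
i=3: S_3 = 3.26 * 2.31^3 ≈ 40.18
i=4: S_4 = 3.26 * 2.31^4 ≈ 92.83
i=5: S_5 = 3.26 * 2.31^5 ≈ 214.43
The first 6 terms are: [3.26, 7.53, 17.4, 40.18, 92.83, 214.43]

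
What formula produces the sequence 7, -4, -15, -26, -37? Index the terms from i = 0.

Check differences: -4 - 7 = -11
-15 - -4 = -11
Common difference d = -11.
First term a = 7.
Formula: S_i = 7 - 11*i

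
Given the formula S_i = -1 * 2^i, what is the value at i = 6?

S_6 = -1 * 2^6 = -1 * 64 = -64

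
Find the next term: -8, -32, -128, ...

Ratios: -32 / -8 = 4.0
This is a geometric sequence with common ratio r = 4.
Next term = -128 * 4 = -512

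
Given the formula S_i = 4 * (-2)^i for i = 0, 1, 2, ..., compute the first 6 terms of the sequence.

This is a geometric sequence.
i=0: S_0 = 4 * (-2)^0 = 4
i=1: S_1 = 4 * (-2)^1 = -8
i=2: S_2 = 4 * (-2)^2 = 16
i=3: S_3 = 4 * (-2)^3 = -32
i=4: S_4 = 4 * (-2)^4 = 64
i=5: S_5 = 4 * (-2)^5 = -128
The first 6 terms are: [4, -8, 16, -32, 64, -128]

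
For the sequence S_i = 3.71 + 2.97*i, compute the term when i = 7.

S_7 = 3.71 + 2.97*7 = 3.71 + 20.79 = 24.5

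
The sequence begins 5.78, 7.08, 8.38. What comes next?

Differences: 7.08 - 5.78 = 1.3
This is an arithmetic sequence with common difference d = 1.3.
Next term = 8.38 + 1.3 = 9.68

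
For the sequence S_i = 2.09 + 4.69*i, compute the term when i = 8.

S_8 = 2.09 + 4.69*8 = 2.09 + 37.52 = 39.61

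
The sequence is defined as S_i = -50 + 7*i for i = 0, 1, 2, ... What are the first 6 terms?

This is an arithmetic sequence.
i=0: S_0 = -50 + 7*0 = -50
i=1: S_1 = -50 + 7*1 = -43
i=2: S_2 = -50 + 7*2 = -36
i=3: S_3 = -50 + 7*3 = -29
i=4: S_4 = -50 + 7*4 = -22
i=5: S_5 = -50 + 7*5 = -15
The first 6 terms are: [-50, -43, -36, -29, -22, -15]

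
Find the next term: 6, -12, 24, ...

Ratios: -12 / 6 = -2.0
This is a geometric sequence with common ratio r = -2.
Next term = 24 * -2 = -48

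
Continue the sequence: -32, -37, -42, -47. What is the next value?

Differences: -37 - -32 = -5
This is an arithmetic sequence with common difference d = -5.
Next term = -47 + -5 = -52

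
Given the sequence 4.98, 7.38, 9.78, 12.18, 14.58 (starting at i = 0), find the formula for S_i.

Check differences: 7.38 - 4.98 = 2.4
9.78 - 7.38 = 2.4
Common difference d = 2.4.
First term a = 4.98.
Formula: S_i = 4.98 + 2.40*i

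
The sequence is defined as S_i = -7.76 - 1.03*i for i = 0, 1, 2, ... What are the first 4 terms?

This is an arithmetic sequence.
i=0: S_0 = -7.76 + -1.03*0 = -7.76
i=1: S_1 = -7.76 + -1.03*1 = -8.79
i=2: S_2 = -7.76 + -1.03*2 = -9.82
i=3: S_3 = -7.76 + -1.03*3 = -10.85
The first 4 terms are: [-7.76, -8.79, -9.82, -10.85]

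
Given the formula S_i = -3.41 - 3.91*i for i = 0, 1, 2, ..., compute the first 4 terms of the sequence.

This is an arithmetic sequence.
i=0: S_0 = -3.41 + -3.91*0 = -3.41
i=1: S_1 = -3.41 + -3.91*1 = -7.32
i=2: S_2 = -3.41 + -3.91*2 = -11.23
i=3: S_3 = -3.41 + -3.91*3 = -15.14
The first 4 terms are: [-3.41, -7.32, -11.23, -15.14]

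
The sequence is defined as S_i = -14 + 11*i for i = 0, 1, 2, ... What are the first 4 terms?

This is an arithmetic sequence.
i=0: S_0 = -14 + 11*0 = -14
i=1: S_1 = -14 + 11*1 = -3
i=2: S_2 = -14 + 11*2 = 8
i=3: S_3 = -14 + 11*3 = 19
The first 4 terms are: [-14, -3, 8, 19]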